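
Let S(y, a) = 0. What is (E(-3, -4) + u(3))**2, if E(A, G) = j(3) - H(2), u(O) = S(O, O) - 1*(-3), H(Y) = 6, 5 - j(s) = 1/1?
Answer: 1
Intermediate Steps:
j(s) = 4 (j(s) = 5 - 1/1 = 5 - 1*1 = 5 - 1 = 4)
u(O) = 3 (u(O) = 0 - 1*(-3) = 0 + 3 = 3)
E(A, G) = -2 (E(A, G) = 4 - 1*6 = 4 - 6 = -2)
(E(-3, -4) + u(3))**2 = (-2 + 3)**2 = 1**2 = 1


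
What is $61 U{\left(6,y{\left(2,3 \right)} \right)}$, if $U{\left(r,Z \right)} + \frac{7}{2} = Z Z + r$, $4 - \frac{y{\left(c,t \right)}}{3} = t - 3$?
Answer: $\frac{17873}{2} \approx 8936.5$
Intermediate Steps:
$y{\left(c,t \right)} = 21 - 3 t$ ($y{\left(c,t \right)} = 12 - 3 \left(t - 3\right) = 12 - 3 \left(-3 + t\right) = 12 - \left(-9 + 3 t\right) = 21 - 3 t$)
$U{\left(r,Z \right)} = - \frac{7}{2} + r + Z^{2}$ ($U{\left(r,Z \right)} = - \frac{7}{2} + \left(Z Z + r\right) = - \frac{7}{2} + \left(Z^{2} + r\right) = - \frac{7}{2} + \left(r + Z^{2}\right) = - \frac{7}{2} + r + Z^{2}$)
$61 U{\left(6,y{\left(2,3 \right)} \right)} = 61 \left(- \frac{7}{2} + 6 + \left(21 - 9\right)^{2}\right) = 61 \left(- \frac{7}{2} + 6 + 12^{2}\right) = 61 \left(- \frac{7}{2} + 6 + 144\right) = 61 \cdot \frac{293}{2} = \frac{17873}{2}$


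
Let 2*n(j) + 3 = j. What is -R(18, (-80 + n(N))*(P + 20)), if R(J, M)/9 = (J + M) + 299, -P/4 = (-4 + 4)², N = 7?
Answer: 11187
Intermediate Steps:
n(j) = -3/2 + j/2
P = 0 (P = -4*(-4 + 4)² = -4*0² = -4*0 = 0)
R(J, M) = 2691 + 9*J + 9*M (R(J, M) = 9*((J + M) + 299) = 9*(299 + J + M) = 2691 + 9*J + 9*M)
-R(18, (-80 + n(N))*(P + 20)) = -(2691 + 9*18 + 9*((-80 + (-3/2 + (½)*7))*(0 + 20))) = -(2691 + 162 + 9*((-80 + (-3/2 + 7/2))*20)) = -(2691 + 162 + 9*((-80 + 2)*20)) = -(2691 + 162 + 9*(-78*20)) = -(2691 + 162 + 9*(-1560)) = -(2691 + 162 - 14040) = -1*(-11187) = 11187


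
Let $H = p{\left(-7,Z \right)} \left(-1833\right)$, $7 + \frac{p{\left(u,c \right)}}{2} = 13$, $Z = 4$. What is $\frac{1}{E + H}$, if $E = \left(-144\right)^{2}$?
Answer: $- \frac{1}{1260} \approx -0.00079365$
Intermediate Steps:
$p{\left(u,c \right)} = 12$ ($p{\left(u,c \right)} = -14 + 2 \cdot 13 = -14 + 26 = 12$)
$H = -21996$ ($H = 12 \left(-1833\right) = -21996$)
$E = 20736$
$\frac{1}{E + H} = \frac{1}{20736 - 21996} = \frac{1}{-1260} = - \frac{1}{1260}$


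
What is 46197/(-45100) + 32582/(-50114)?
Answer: -1892282329/1130070700 ≈ -1.6745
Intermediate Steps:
46197/(-45100) + 32582/(-50114) = 46197*(-1/45100) + 32582*(-1/50114) = -46197/45100 - 16291/25057 = -1892282329/1130070700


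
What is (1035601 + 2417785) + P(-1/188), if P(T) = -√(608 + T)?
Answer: 3453386 - √5372241/94 ≈ 3.4534e+6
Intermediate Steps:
(1035601 + 2417785) + P(-1/188) = (1035601 + 2417785) - √(608 - 1/188) = 3453386 - √(608 - 1*1/188) = 3453386 - √(608 - 1/188) = 3453386 - √(114303/188) = 3453386 - √5372241/94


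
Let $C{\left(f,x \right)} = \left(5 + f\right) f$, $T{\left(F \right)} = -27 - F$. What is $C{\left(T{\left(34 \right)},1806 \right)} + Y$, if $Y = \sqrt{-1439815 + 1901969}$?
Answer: $3416 + \sqrt{462154} \approx 4095.8$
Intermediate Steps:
$Y = \sqrt{462154} \approx 679.82$
$C{\left(f,x \right)} = f \left(5 + f\right)$
$C{\left(T{\left(34 \right)},1806 \right)} + Y = \left(-27 - 34\right) \left(5 - 61\right) + \sqrt{462154} = - 61 \left(5 - 61\right) + \sqrt{462154} = \left(-61\right) \left(-56\right) + \sqrt{462154} = 3416 + \sqrt{462154}$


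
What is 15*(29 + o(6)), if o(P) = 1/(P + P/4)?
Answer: 437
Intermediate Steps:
o(P) = 4/(5*P) (o(P) = 1/(P + P*(¼)) = 1/(P + P/4) = 1/(5*P/4) = 4/(5*P))
15*(29 + o(6)) = 15*(29 + (⅘)/6) = 15*(29 + (⅘)*(⅙)) = 15*(29 + 2/15) = 15*(437/15) = 437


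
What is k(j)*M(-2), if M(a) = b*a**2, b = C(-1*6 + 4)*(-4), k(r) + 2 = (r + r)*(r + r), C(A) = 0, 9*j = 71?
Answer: 0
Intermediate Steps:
j = 71/9 (j = (1/9)*71 = 71/9 ≈ 7.8889)
k(r) = -2 + 4*r**2 (k(r) = -2 + (r + r)*(r + r) = -2 + (2*r)*(2*r) = -2 + 4*r**2)
b = 0 (b = 0*(-4) = 0)
M(a) = 0 (M(a) = 0*a**2 = 0)
k(j)*M(-2) = (-2 + 4*(71/9)**2)*0 = (-2 + 4*(5041/81))*0 = (-2 + 20164/81)*0 = (20002/81)*0 = 0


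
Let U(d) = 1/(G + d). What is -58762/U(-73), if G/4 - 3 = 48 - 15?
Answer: -4172102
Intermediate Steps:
G = 144 (G = 12 + 4*(48 - 15) = 12 + 4*33 = 12 + 132 = 144)
U(d) = 1/(144 + d)
-58762/U(-73) = -58762/(1/(144 - 73)) = -58762/(1/71) = -58762/1/71 = -58762*71 = -4172102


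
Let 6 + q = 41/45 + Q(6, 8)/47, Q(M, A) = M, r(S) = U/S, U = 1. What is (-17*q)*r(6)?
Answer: 178381/12690 ≈ 14.057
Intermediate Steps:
r(S) = 1/S
q = -10493/2115 (q = -6 + (41/45 + 6/47) = -6 + 2197/2115 = -10493/2115 ≈ -4.9612)
(-17*q)*r(6) = -17*(-10493/2115)/6 = (178381/2115)*(1/6) = 178381/12690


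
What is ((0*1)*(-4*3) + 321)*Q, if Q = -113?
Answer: -36273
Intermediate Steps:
((0*1)*(-4*3) + 321)*Q = ((0*1)*(-4*3) + 321)*(-113) = (0*(-12) + 321)*(-113) = (0 + 321)*(-113) = 321*(-113) = -36273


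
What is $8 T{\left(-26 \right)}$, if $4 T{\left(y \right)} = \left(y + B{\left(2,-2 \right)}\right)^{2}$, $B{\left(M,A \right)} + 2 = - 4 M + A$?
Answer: $2888$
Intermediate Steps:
$B{\left(M,A \right)} = -2 + A - 4 M$ ($B{\left(M,A \right)} = -2 + \left(- 4 M + A\right) = -2 + \left(A - 4 M\right) = -2 + A - 4 M$)
$T{\left(y \right)} = \frac{\left(-12 + y\right)^{2}}{4}$ ($T{\left(y \right)} = \frac{\left(y - 12\right)^{2}}{4} = \frac{\left(-12 + y\right)^{2}}{4}$)
$8 T{\left(-26 \right)} = 8 \frac{\left(-12 - 26\right)^{2}}{4} = 8 \frac{\left(-38\right)^{2}}{4} = 8 \cdot \frac{1}{4} \cdot 1444 = 8 \cdot 361 = 2888$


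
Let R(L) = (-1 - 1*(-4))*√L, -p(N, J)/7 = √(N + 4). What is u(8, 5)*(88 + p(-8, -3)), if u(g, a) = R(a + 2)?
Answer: √7*(264 - 42*I) ≈ 698.48 - 111.12*I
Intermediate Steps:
p(N, J) = -7*√(4 + N) (p(N, J) = -7*√(N + 4) = -7*√(4 + N))
R(L) = 3*√L (R(L) = (-1 + 4)*√L = 3*√L)
u(g, a) = 3*√(2 + a) (u(g, a) = 3*√(a + 2) = 3*√(2 + a))
u(8, 5)*(88 + p(-8, -3)) = (3*√(2 + 5))*(88 - 7*√(4 - 8)) = (3*√7)*(88 - 14*I) = 3*√7*(88 - 14*I)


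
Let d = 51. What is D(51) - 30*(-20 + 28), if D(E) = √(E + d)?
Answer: -240 + √102 ≈ -229.90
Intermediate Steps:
D(E) = √(51 + E) (D(E) = √(E + 51) = √(51 + E))
D(51) - 30*(-20 + 28) = √(51 + 51) - 30*(-20 + 28) = √102 - 30*8 = √102 - 240 = -240 + √102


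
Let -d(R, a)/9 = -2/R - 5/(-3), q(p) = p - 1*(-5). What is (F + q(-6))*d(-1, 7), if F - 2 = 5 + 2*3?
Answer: -396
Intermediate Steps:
q(p) = 5 + p (q(p) = p + 5 = 5 + p)
d(R, a) = -15 + 18/R (d(R, a) = -9*(-2/R - 5/(-3)) = -9*(-2/R - 5*(-1/3)) = -9*(-2/R + 5/3) = -9*(5/3 - 2/R) = -15 + 18/R)
F = 13 (F = 2 + (5 + 2*3) = 2 + (5 + 6) = 2 + 11 = 13)
(F + q(-6))*d(-1, 7) = (13 + (5 - 6))*(-15 + 18/(-1)) = (13 - 1)*(-15 + 18*(-1)) = 12*(-15 - 18) = 12*(-33) = -396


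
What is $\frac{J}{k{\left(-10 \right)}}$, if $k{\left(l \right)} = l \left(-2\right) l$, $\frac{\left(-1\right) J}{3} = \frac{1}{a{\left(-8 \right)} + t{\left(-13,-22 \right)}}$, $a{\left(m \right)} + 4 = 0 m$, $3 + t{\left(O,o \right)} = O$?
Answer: $- \frac{3}{4000} \approx -0.00075$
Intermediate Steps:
$t{\left(O,o \right)} = -3 + O$
$a{\left(m \right)} = -4$ ($a{\left(m \right)} = -4 + 0 m = -4 + 0 = -4$)
$J = \frac{3}{20}$ ($J = - \frac{3}{-4 - 16} = - \frac{3}{-20} = \left(-3\right) \left(- \frac{1}{20}\right) = \frac{3}{20} \approx 0.15$)
$k{\left(l \right)} = - 2 l^{2}$ ($k{\left(l \right)} = - 2 l l = - 2 l^{2}$)
$\frac{J}{k{\left(-10 \right)}} = \frac{3}{20 \left(- 2 \left(-10\right)^{2}\right)} = \frac{3}{20 \left(\left(-2\right) 100\right)} = \frac{3}{20 \left(-200\right)} = \frac{3}{20} \left(- \frac{1}{200}\right) = - \frac{3}{4000}$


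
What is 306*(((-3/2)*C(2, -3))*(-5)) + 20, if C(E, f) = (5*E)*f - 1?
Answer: -71125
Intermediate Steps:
C(E, f) = -1 + 5*E*f (C(E, f) = 5*E*f - 1 = -1 + 5*E*f)
306*(((-3/2)*C(2, -3))*(-5)) + 20 = 306*(((-3/2)*(-1 + 5*2*(-3)))*(-5)) + 20 = 306*(((-3*½)*(-1 - 30))*(-5)) + 20 = 306*(-3/2*(-31)*(-5)) + 20 = 306*((93/2)*(-5)) + 20 = 306*(-465/2) + 20 = -71145 + 20 = -71125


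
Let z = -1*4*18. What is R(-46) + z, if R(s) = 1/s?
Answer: -3313/46 ≈ -72.022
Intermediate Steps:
z = -72 (z = -4*18 = -72)
R(-46) + z = 1/(-46) - 72 = -1/46 - 72 = -3313/46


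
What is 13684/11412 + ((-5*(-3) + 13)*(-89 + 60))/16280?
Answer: 13344311/11611710 ≈ 1.1492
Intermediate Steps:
13684/11412 + ((-5*(-3) + 13)*(-89 + 60))/16280 = 13684*(1/11412) + ((15 + 13)*(-29))*(1/16280) = 3421/2853 + (28*(-29))*(1/16280) = 3421/2853 - 812*1/16280 = 3421/2853 - 203/4070 = 13344311/11611710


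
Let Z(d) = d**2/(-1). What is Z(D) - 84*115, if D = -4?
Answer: -9676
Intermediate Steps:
Z(d) = -d**2 (Z(d) = d**2*(-1) = -d**2)
Z(D) - 84*115 = -1*(-4)**2 - 84*115 = -1*16 - 9660 = -16 - 9660 = -9676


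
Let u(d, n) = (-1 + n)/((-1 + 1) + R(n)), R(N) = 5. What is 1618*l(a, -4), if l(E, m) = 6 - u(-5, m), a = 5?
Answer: 11326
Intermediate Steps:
u(d, n) = -⅕ + n/5 (u(d, n) = (-1 + n)/((-1 + 1) + 5) = (-1 + n)/(0 + 5) = (-1 + n)/5 = (-1 + n)*(⅕) = -⅕ + n/5)
l(E, m) = 31/5 - m/5 (l(E, m) = 6 - (-⅕ + m/5) = 6 + (⅕ - m/5) = 31/5 - m/5)
1618*l(a, -4) = 1618*(31/5 - ⅕*(-4)) = 1618*(31/5 + ⅘) = 1618*7 = 11326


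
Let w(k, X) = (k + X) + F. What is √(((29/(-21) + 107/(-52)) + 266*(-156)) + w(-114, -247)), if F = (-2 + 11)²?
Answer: I*√12455119131/546 ≈ 204.4*I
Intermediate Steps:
F = 81 (F = 9² = 81)
w(k, X) = 81 + X + k (w(k, X) = (k + X) + 81 = (X + k) + 81 = 81 + X + k)
√(((29/(-21) + 107/(-52)) + 266*(-156)) + w(-114, -247)) = √(((29/(-21) + 107/(-52)) + 266*(-156)) + (81 - 247 - 114)) = √(((29*(-1/21) + 107*(-1/52)) - 41496) - 280) = √(((-29/21 - 107/52) - 41496) - 280) = √((-3755/1092 - 41496) - 280) = √(-45317387/1092 - 280) = √(-45623147/1092) = I*√12455119131/546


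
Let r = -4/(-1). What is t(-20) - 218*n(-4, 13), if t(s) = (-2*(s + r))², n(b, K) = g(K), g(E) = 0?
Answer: 1024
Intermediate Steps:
r = 4 (r = -4*(-1) = 4)
n(b, K) = 0
t(s) = (-8 - 2*s)² (t(s) = (-2*(s + 4))² = (-2*(4 + s))² = (-8 - 2*s)²)
t(-20) - 218*n(-4, 13) = 4*(4 - 20)² - 218*0 = 4*(-16)² + 0 = 4*256 + 0 = 1024 + 0 = 1024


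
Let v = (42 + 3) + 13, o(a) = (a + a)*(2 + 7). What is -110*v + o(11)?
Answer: -6182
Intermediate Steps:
o(a) = 18*a (o(a) = (2*a)*9 = 18*a)
v = 58 (v = 45 + 13 = 58)
-110*v + o(11) = -110*58 + 18*11 = -6380 + 198 = -6182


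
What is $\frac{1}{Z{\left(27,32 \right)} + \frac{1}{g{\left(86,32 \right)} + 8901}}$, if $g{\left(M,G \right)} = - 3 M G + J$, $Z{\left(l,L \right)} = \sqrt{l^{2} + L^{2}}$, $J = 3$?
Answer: $- \frac{648}{736091711} + \frac{419904 \sqrt{1753}}{736091711} \approx 0.023883$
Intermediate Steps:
$Z{\left(l,L \right)} = \sqrt{L^{2} + l^{2}}$
$g{\left(M,G \right)} = 3 - 3 G M$ ($g{\left(M,G \right)} = - 3 M G + 3 = - 3 G M + 3 = 3 - 3 G M$)
$\frac{1}{Z{\left(27,32 \right)} + \frac{1}{g{\left(86,32 \right)} + 8901}} = \frac{1}{\sqrt{32^{2} + 27^{2}} + \frac{1}{\left(3 - 96 \cdot 86\right) + 8901}} = \frac{1}{\sqrt{1024 + 729} + \frac{1}{\left(3 - 8256\right) + 8901}} = \frac{1}{\sqrt{1753} + \frac{1}{-8253 + 8901}} = \frac{1}{\sqrt{1753} + \frac{1}{648}} = \frac{1}{\frac{1}{648} + \sqrt{1753}}$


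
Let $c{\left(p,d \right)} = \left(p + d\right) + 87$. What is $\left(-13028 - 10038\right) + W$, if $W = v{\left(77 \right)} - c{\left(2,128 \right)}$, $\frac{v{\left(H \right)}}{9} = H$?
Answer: $-22590$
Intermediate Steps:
$c{\left(p,d \right)} = 87 + d + p$ ($c{\left(p,d \right)} = \left(d + p\right) + 87 = 87 + d + p$)
$v{\left(H \right)} = 9 H$
$W = 476$ ($W = 9 \cdot 77 - \left(87 + 128 + 2\right) = 693 - 217 = 476$)
$\left(-13028 - 10038\right) + W = \left(-13028 - 10038\right) + 476 = -23066 + 476 = -22590$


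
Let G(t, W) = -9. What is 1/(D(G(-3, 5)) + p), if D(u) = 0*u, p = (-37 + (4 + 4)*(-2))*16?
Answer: -1/848 ≈ -0.0011792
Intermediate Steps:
p = -848 (p = (-37 + 8*(-2))*16 = (-37 - 16)*16 = -53*16 = -848)
D(u) = 0
1/(D(G(-3, 5)) + p) = 1/(0 - 848) = 1/(-848) = -1/848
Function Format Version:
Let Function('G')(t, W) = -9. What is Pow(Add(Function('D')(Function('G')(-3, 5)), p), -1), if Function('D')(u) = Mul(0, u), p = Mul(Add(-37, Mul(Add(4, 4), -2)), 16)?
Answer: Rational(-1, 848) ≈ -0.0011792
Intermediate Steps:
p = -848 (p = Mul(Add(-37, Mul(8, -2)), 16) = Mul(Add(-37, -16), 16) = Mul(-53, 16) = -848)
Function('D')(u) = 0
Pow(Add(Function('D')(Function('G')(-3, 5)), p), -1) = Pow(Add(0, -848), -1) = Pow(-848, -1) = Rational(-1, 848)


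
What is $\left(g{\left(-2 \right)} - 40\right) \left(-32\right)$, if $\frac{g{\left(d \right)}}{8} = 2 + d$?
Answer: $1280$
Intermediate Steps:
$g{\left(d \right)} = 16 + 8 d$ ($g{\left(d \right)} = 8 \left(2 + d\right) = 16 + 8 d$)
$\left(g{\left(-2 \right)} - 40\right) \left(-32\right) = \left(\left(16 + 8 \left(-2\right)\right) - 40\right) \left(-32\right) = \left(\left(16 - 16\right) - 40\right) \left(-32\right) = \left(0 - 40\right) \left(-32\right) = \left(-40\right) \left(-32\right) = 1280$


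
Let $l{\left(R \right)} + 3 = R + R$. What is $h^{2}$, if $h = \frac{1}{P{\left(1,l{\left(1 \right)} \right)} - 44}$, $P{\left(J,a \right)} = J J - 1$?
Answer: $\frac{1}{1936} \approx 0.00051653$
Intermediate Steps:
$l{\left(R \right)} = -3 + 2 R$ ($l{\left(R \right)} = -3 + \left(R + R\right) = -3 + 2 R$)
$P{\left(J,a \right)} = -1 + J^{2}$ ($P{\left(J,a \right)} = J^{2} - 1 = -1 + J^{2}$)
$h = - \frac{1}{44}$ ($h = \frac{1}{\left(-1 + 1^{2}\right) - 44} = \frac{1}{\left(-1 + 1\right) - 44} = \frac{1}{0 - 44} = \frac{1}{-44} = - \frac{1}{44} \approx -0.022727$)
$h^{2} = \left(- \frac{1}{44}\right)^{2} = \frac{1}{1936}$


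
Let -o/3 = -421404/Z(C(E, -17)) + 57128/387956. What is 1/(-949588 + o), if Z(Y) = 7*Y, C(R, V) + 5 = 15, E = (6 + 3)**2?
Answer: -3394615/3162179839396 ≈ -1.0735e-6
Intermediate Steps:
E = 81 (E = 9**2 = 81)
C(R, V) = 10 (C(R, V) = -5 + 15 = 10)
o = 61305829224/3394615 (o = -3*(-421404/(7*10) + 57128/387956) = -3*(-421404/70 + 57128*(1/387956)) = -3*(-421404*1/70 + 14282/96989) = -3*(-210702/35 + 14282/96989) = -3*(-20435276408/3394615) = 61305829224/3394615 ≈ 18060.)
1/(-949588 + o) = 1/(-949588 + 61305829224/3394615) = 1/(-3162179839396/3394615) = -3394615/3162179839396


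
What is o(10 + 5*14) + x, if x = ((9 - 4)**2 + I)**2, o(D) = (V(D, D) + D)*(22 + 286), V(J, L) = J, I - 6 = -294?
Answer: 118449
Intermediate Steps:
I = -288 (I = 6 - 294 = -288)
o(D) = 616*D (o(D) = (D + D)*(22 + 286) = (2*D)*308 = 616*D)
x = 69169 (x = ((9 - 4)**2 - 288)**2 = (5**2 - 288)**2 = (25 - 288)**2 = (-263)**2 = 69169)
o(10 + 5*14) + x = 616*(10 + 5*14) + 69169 = 616*(10 + 70) + 69169 = 616*80 + 69169 = 49280 + 69169 = 118449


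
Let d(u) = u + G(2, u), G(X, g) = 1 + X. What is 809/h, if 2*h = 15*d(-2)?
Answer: 1618/15 ≈ 107.87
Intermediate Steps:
d(u) = 3 + u (d(u) = u + (1 + 2) = u + 3 = 3 + u)
h = 15/2 (h = (15*(3 - 2))/2 = (15*1)/2 = (½)*15 = 15/2 ≈ 7.5000)
809/h = 809/(15/2) = 809*(2/15) = 1618/15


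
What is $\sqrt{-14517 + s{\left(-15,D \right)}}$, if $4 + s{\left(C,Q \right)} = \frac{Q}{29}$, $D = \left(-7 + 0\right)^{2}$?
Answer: $\frac{2 i \sqrt{3052685}}{29} \approx 120.5 i$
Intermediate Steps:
$D = 49$ ($D = \left(-7\right)^{2} = 49$)
$s{\left(C,Q \right)} = -4 + \frac{Q}{29}$
$\sqrt{-14517 + s{\left(-15,D \right)}} = \sqrt{-14517 + \left(-4 + \frac{1}{29} \cdot 49\right)} = \sqrt{-14517 + \left(-4 + \frac{49}{29}\right)} = \sqrt{-14517 - \frac{67}{29}} = \sqrt{- \frac{421060}{29}} = \frac{2 i \sqrt{3052685}}{29}$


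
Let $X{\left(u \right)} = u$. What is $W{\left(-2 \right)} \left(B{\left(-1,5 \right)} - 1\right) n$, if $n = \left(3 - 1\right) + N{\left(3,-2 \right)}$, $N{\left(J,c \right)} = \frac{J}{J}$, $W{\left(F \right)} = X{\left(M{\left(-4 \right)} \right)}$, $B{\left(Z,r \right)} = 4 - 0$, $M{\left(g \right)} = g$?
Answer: $-36$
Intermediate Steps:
$B{\left(Z,r \right)} = 4$ ($B{\left(Z,r \right)} = 4 + 0 = 4$)
$W{\left(F \right)} = -4$
$N{\left(J,c \right)} = 1$
$n = 3$ ($n = \left(3 - 1\right) + 1 = 2 + 1 = 3$)
$W{\left(-2 \right)} \left(B{\left(-1,5 \right)} - 1\right) n = - 4 \left(4 - 1\right) 3 = \left(-4\right) 3 \cdot 3 = \left(-12\right) 3 = -36$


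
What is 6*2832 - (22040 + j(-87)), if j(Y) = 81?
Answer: -5129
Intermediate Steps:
6*2832 - (22040 + j(-87)) = 6*2832 - (22040 + 81) = 16992 - 1*22121 = 16992 - 22121 = -5129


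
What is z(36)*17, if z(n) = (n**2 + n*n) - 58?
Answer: 43078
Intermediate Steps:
z(n) = -58 + 2*n**2 (z(n) = (n**2 + n**2) - 58 = 2*n**2 - 58 = -58 + 2*n**2)
z(36)*17 = (-58 + 2*36**2)*17 = (-58 + 2*1296)*17 = (-58 + 2592)*17 = 2534*17 = 43078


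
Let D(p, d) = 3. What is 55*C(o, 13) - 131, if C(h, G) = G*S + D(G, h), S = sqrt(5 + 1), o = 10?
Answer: 34 + 715*sqrt(6) ≈ 1785.4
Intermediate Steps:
S = sqrt(6) ≈ 2.4495
C(h, G) = 3 + G*sqrt(6) (C(h, G) = G*sqrt(6) + 3 = 3 + G*sqrt(6))
55*C(o, 13) - 131 = 55*(3 + 13*sqrt(6)) - 131 = (165 + 715*sqrt(6)) - 131 = 34 + 715*sqrt(6)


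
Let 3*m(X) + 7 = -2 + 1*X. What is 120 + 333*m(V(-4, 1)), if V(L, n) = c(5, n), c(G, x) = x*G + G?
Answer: 231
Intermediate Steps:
c(G, x) = G + G*x (c(G, x) = G*x + G = G + G*x)
V(L, n) = 5 + 5*n (V(L, n) = 5*(1 + n) = 5 + 5*n)
m(X) = -3 + X/3 (m(X) = -7/3 + (-2 + 1*X)/3 = -7/3 + (-2 + X)/3 = -7/3 + (-2/3 + X/3) = -3 + X/3)
120 + 333*m(V(-4, 1)) = 120 + 333*(-3 + (5 + 5*1)/3) = 120 + 333*(-3 + (5 + 5)/3) = 120 + 333*(-3 + (1/3)*10) = 120 + 333*(-3 + 10/3) = 120 + 333*(1/3) = 120 + 111 = 231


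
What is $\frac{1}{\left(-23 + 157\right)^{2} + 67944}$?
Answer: $\frac{1}{85900} \approx 1.1641 \cdot 10^{-5}$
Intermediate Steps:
$\frac{1}{\left(-23 + 157\right)^{2} + 67944} = \frac{1}{134^{2} + 67944} = \frac{1}{17956 + 67944} = \frac{1}{85900}$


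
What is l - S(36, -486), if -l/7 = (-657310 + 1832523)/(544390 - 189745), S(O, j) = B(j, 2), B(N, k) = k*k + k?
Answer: -10354361/354645 ≈ -29.196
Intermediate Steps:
B(N, k) = k + k² (B(N, k) = k² + k = k + k²)
S(O, j) = 6 (S(O, j) = 2*(1 + 2) = 2*3 = 6)
l = -8226491/354645 (l = -7*(-657310 + 1832523)/(544390 - 189745) = -8226491/354645 ≈ -23.196)
l - S(36, -486) = -8226491/354645 - 1*6 = -8226491/354645 - 6 = -10354361/354645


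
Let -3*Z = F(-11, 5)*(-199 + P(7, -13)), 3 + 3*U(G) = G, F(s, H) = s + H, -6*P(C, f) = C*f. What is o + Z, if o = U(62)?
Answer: -348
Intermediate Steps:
P(C, f) = -C*f/6
F(s, H) = H + s
U(G) = -1 + G/3
Z = -1103/3 (Z = -(5 - 11)*(-199 - ⅙*7*(-13))/3 = -(-2)*(-199 + 91/6) = -(-2)*(-1103)/6 = -⅓*1103 = -1103/3 ≈ -367.67)
o = 59/3 (o = -1 + (⅓)*62 = -1 + 62/3 = 59/3 ≈ 19.667)
o + Z = 59/3 - 1103/3 = -348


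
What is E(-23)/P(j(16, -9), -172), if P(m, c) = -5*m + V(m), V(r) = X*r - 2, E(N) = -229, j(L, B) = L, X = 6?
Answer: -229/14 ≈ -16.357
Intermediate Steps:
V(r) = -2 + 6*r (V(r) = 6*r - 2 = -2 + 6*r)
P(m, c) = -2 + m (P(m, c) = -5*m + (-2 + 6*m) = -2 + m)
E(-23)/P(j(16, -9), -172) = -229/(-2 + 16) = -229/14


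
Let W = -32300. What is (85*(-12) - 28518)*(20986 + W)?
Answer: 334192932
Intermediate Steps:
(85*(-12) - 28518)*(20986 + W) = (85*(-12) - 28518)*(20986 - 32300) = (-1020 - 28518)*(-11314) = -29538*(-11314) = 334192932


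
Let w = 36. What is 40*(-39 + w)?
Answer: -120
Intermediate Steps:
40*(-39 + w) = 40*(-39 + 36) = 40*(-3) = -120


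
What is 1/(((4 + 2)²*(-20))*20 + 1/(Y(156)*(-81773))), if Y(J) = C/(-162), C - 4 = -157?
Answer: -1390141/20018030418 ≈ -6.9444e-5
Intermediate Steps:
C = -153 (C = 4 - 157 = -153)
Y(J) = 17/18 (Y(J) = -153/(-162) = -153*(-1/162) = 17/18)
1/(((4 + 2)²*(-20))*20 + 1/(Y(156)*(-81773))) = 1/(((4 + 2)²*(-20))*20 + 1/((17/18)*(-81773))) = 1/((6²*(-20))*20 + (18/17)*(-1/81773)) = 1/((36*(-20))*20 - 18/1390141) = 1/(-720*20 - 18/1390141) = 1/(-14400 - 18/1390141) = 1/(-20018030418/1390141) = -1390141/20018030418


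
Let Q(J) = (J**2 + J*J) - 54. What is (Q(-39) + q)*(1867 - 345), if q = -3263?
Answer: -418550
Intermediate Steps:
Q(J) = -54 + 2*J**2 (Q(J) = (J**2 + J**2) - 54 = 2*J**2 - 54 = -54 + 2*J**2)
(Q(-39) + q)*(1867 - 345) = ((-54 + 2*(-39)**2) - 3263)*(1867 - 345) = ((-54 + 2*1521) - 3263)*1522 = ((-54 + 3042) - 3263)*1522 = (2988 - 3263)*1522 = -275*1522 = -418550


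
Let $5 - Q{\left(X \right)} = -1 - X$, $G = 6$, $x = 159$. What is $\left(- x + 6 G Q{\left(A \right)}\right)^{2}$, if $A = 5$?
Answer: $56169$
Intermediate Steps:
$Q{\left(X \right)} = 6 + X$ ($Q{\left(X \right)} = 5 - \left(-1 - X\right) = 5 + \left(1 + X\right) = 6 + X$)
$\left(- x + 6 G Q{\left(A \right)}\right)^{2} = \left(\left(-1\right) 159 + 6 \cdot 6 \left(6 + 5\right)\right)^{2} = \left(-159 + 36 \cdot 11\right)^{2} = \left(-159 + 396\right)^{2} = 237^{2} = 56169$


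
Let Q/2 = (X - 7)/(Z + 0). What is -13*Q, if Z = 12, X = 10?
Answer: -13/2 ≈ -6.5000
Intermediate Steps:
Q = ½ (Q = 2*((10 - 7)/(12 + 0)) = 2*(3/12) = 2*(3*(1/12)) = 2*(¼) = ½ ≈ 0.50000)
-13*Q = -13*½ = -13/2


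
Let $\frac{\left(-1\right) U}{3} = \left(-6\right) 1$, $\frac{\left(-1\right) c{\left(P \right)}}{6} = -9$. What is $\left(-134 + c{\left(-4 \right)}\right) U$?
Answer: $-1440$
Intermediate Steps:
$c{\left(P \right)} = 54$ ($c{\left(P \right)} = \left(-6\right) \left(-9\right) = 54$)
$U = 18$ ($U = - 3 \left(\left(-6\right) 1\right) = \left(-3\right) \left(-6\right) = 18$)
$\left(-134 + c{\left(-4 \right)}\right) U = \left(-134 + 54\right) 18 = \left(-80\right) 18 = -1440$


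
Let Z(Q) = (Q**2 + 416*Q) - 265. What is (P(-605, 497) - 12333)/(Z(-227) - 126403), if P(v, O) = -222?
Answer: 12555/169571 ≈ 0.074040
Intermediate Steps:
Z(Q) = -265 + Q**2 + 416*Q
(P(-605, 497) - 12333)/(Z(-227) - 126403) = (-222 - 12333)/((-265 + (-227)**2 + 416*(-227)) - 126403) = -12555/((-265 + 51529 - 94432) - 126403) = -12555/(-43168 - 126403) = -12555/(-169571) = -12555*(-1/169571) = 12555/169571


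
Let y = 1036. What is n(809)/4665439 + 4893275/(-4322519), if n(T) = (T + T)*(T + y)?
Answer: -9925649078735/20166448720841 ≈ -0.49219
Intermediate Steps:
n(T) = 2*T*(1036 + T) (n(T) = (T + T)*(T + 1036) = (2*T)*(1036 + T) = 2*T*(1036 + T))
n(809)/4665439 + 4893275/(-4322519) = (2*809*(1036 + 809))/4665439 + 4893275/(-4322519) = (2*809*1845)*(1/4665439) + 4893275*(-1/4322519) = 2985210*(1/4665439) - 4893275/4322519 = 2985210/4665439 - 4893275/4322519 = -9925649078735/20166448720841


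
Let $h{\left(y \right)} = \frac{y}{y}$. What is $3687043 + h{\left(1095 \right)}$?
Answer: $3687044$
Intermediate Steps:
$h{\left(y \right)} = 1$
$3687043 + h{\left(1095 \right)} = 3687043 + 1 = 3687044$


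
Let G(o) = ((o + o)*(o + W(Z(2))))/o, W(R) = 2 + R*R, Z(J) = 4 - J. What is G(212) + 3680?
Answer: 4116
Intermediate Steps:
W(R) = 2 + R²
G(o) = 12 + 2*o (G(o) = ((o + o)*(o + (2 + (4 - 1*2)²)))/o = ((2*o)*(o + (2 + (4 - 2)²)))/o = ((2*o)*(o + (2 + 2²)))/o = ((2*o)*(o + (2 + 4)))/o = ((2*o)*(o + 6))/o = ((2*o)*(6 + o))/o = (2*o*(6 + o))/o = 12 + 2*o)
G(212) + 3680 = (12 + 2*212) + 3680 = (12 + 424) + 3680 = 436 + 3680 = 4116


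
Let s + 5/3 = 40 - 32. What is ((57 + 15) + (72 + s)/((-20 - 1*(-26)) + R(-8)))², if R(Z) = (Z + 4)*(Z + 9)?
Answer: 444889/36 ≈ 12358.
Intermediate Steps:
R(Z) = (4 + Z)*(9 + Z)
s = 19/3 (s = -5/3 + (40 - 32) = -5/3 + 8 = 19/3 ≈ 6.3333)
((57 + 15) + (72 + s)/((-20 - 1*(-26)) + R(-8)))² = ((57 + 15) + (72 + 19/3)/((-20 - 1*(-26)) + (36 + (-8)² + 13*(-8))))² = (72 + 235/(3*((-20 + 26) + (36 + 64 - 104))))² = (72 + 235/(3*(6 - 4)))² = (72 + (235/3)/2)² = (72 + (235/3)*(½))² = (72 + 235/6)² = (667/6)² = 444889/36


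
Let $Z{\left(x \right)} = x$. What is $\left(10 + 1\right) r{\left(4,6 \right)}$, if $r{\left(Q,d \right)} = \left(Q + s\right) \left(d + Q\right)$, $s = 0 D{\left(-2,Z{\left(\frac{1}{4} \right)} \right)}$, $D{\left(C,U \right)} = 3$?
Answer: $440$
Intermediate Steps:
$s = 0$ ($s = 0 \cdot 3 = 0$)
$r{\left(Q,d \right)} = Q \left(Q + d\right)$ ($r{\left(Q,d \right)} = \left(Q + 0\right) \left(d + Q\right) = Q \left(Q + d\right)$)
$\left(10 + 1\right) r{\left(4,6 \right)} = \left(10 + 1\right) 4 \left(4 + 6\right) = 11 \cdot 4 \cdot 10 = 11 \cdot 40 = 440$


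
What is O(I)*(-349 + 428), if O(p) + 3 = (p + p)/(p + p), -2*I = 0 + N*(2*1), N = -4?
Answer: -158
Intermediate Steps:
I = 4 (I = -(0 - 8)/2 = -½*(-8) = 4)
O(p) = -2 (O(p) = -3 + (p + p)/(p + p) = -3 + (2*p)/((2*p)) = -3 + (2*p)*(1/(2*p)) = -3 + 1 = -2)
O(I)*(-349 + 428) = -2*(-349 + 428) = -2*79 = -158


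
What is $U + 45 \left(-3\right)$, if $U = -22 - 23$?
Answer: $-180$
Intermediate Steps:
$U = -45$
$U + 45 \left(-3\right) = -45 + 45 \left(-3\right) = -45 - 135 = -180$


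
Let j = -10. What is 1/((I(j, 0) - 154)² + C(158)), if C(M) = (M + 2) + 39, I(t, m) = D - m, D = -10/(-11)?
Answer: 121/2859935 ≈ 4.2309e-5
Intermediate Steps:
D = 10/11 (D = -10*(-1/11) = 10/11 ≈ 0.90909)
I(t, m) = 10/11 - m
C(M) = 41 + M (C(M) = (2 + M) + 39 = 41 + M)
1/((I(j, 0) - 154)² + C(158)) = 1/(((10/11 - 1*0) - 154)² + (41 + 158)) = 1/(((10/11 + 0) - 154)² + 199) = 1/((10/11 - 154)² + 199) = 1/((-1684/11)² + 199) = 1/(2835856/121 + 199) = 1/(2859935/121) = 121/2859935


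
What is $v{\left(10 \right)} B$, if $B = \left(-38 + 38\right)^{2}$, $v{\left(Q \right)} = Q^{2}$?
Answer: $0$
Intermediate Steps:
$B = 0$ ($B = 0^{2} = 0$)
$v{\left(10 \right)} B = 10^{2} \cdot 0 = 100 \cdot 0 = 0$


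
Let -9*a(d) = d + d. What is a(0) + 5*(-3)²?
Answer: 45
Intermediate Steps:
a(d) = -2*d/9 (a(d) = -(d + d)/9 = -2*d/9)
a(0) + 5*(-3)² = -2/9*0 + 5*(-3)² = 0 + 5*9 = 0 + 45 = 45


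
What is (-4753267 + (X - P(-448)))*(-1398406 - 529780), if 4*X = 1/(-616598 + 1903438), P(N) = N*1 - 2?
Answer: 23586014743837236067/2573680 ≈ 9.1643e+12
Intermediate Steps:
P(N) = -2 + N (P(N) = N - 2 = -2 + N)
X = 1/5147360 (X = 1/(4*(-616598 + 1903438)) = (¼)/1286840 = (¼)*(1/1286840) = 1/5147360 ≈ 1.9427e-7)
(-4753267 + (X - P(-448)))*(-1398406 - 529780) = (-4753267 + (1/5147360 - (-2 - 448)))*(-1398406 - 529780) = (-4753267 + (1/5147360 - 1*(-450)))*(-1928186) = (-4753267 + (1/5147360 + 450))*(-1928186) = (-4753267 + 2316312001/5147360)*(-1928186) = -24464460113119/5147360*(-1928186) = 23586014743837236067/2573680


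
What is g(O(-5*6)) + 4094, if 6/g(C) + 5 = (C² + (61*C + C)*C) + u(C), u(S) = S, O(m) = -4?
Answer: 1363304/333 ≈ 4094.0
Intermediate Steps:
g(C) = 6/(-5 + C + 63*C²) (g(C) = 6/(-5 + ((C² + (61*C + C)*C) + C)) = 6/(-5 + ((C² + (62*C)*C) + C)) = 6/(-5 + ((C² + 62*C²) + C)) = 6/(-5 + (63*C² + C)) = 6/(-5 + (C + 63*C²)) = 6/(-5 + C + 63*C²))
g(O(-5*6)) + 4094 = 6/(-5 - 4 + 63*(-4)²) + 4094 = 6/(-5 - 4 + 63*16) + 4094 = 6/(-5 - 4 + 1008) + 4094 = 6/999 + 4094 = 6*(1/999) + 4094 = 2/333 + 4094 = 1363304/333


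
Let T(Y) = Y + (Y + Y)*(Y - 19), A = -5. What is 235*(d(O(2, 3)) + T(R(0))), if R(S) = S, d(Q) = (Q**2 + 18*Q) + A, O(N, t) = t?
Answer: 13630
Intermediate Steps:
d(Q) = -5 + Q**2 + 18*Q (d(Q) = (Q**2 + 18*Q) - 5 = -5 + Q**2 + 18*Q)
T(Y) = Y + 2*Y*(-19 + Y) (T(Y) = Y + (2*Y)*(-19 + Y) = Y + 2*Y*(-19 + Y))
235*(d(O(2, 3)) + T(R(0))) = 235*((-5 + 3**2 + 18*3) + 0*(-37 + 2*0)) = 235*((-5 + 9 + 54) + 0*(-37 + 0)) = 235*(58 + 0*(-37)) = 235*(58 + 0) = 235*58 = 13630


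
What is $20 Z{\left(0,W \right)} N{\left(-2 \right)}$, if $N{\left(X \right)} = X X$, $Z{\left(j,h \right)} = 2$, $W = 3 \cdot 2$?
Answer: $160$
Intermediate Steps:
$W = 6$
$N{\left(X \right)} = X^{2}$
$20 Z{\left(0,W \right)} N{\left(-2 \right)} = 20 \cdot 2 \left(-2\right)^{2} = 40 \cdot 4 = 160$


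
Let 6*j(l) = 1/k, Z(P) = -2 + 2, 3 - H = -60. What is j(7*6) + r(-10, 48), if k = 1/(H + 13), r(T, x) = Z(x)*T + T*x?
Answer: -1402/3 ≈ -467.33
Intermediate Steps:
H = 63 (H = 3 - 1*(-60) = 3 + 60 = 63)
Z(P) = 0
r(T, x) = T*x (r(T, x) = 0*T + T*x = 0 + T*x = T*x)
k = 1/76 (k = 1/(63 + 13) = 1/76 ≈ 0.013158)
j(l) = 38/3 (j(l) = 1/(6*(1/76)) = (1/6)*76 = 38/3)
j(7*6) + r(-10, 48) = 38/3 - 10*48 = 38/3 - 480 = -1402/3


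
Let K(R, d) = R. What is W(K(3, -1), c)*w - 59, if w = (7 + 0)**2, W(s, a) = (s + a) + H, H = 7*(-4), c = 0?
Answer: -1284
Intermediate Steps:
H = -28
W(s, a) = -28 + a + s (W(s, a) = (s + a) - 28 = (a + s) - 28 = -28 + a + s)
w = 49 (w = 7**2 = 49)
W(K(3, -1), c)*w - 59 = (-28 + 0 + 3)*49 - 59 = -25*49 - 59 = -1225 - 59 = -1284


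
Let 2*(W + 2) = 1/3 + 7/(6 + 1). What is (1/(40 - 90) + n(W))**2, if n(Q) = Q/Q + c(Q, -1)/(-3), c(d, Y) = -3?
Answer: 9801/2500 ≈ 3.9204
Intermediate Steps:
W = -4/3 (W = -2 + (1/3 + 7/(6 + 1))/2 = -2 + (1*(1/3) + 7/7)/2 = -2 + (1/3 + 7*(1/7))/2 = -2 + (1/3 + 1)/2 = -2 + (1/2)*(4/3) = -2 + 2/3 = -4/3 ≈ -1.3333)
n(Q) = 2 (n(Q) = Q/Q - 3/(-3) = 1 - 3*(-1/3) = 1 + 1 = 2)
(1/(40 - 90) + n(W))**2 = (1/(40 - 90) + 2)**2 = (1/(-50) + 2)**2 = (-1/50 + 2)**2 = (99/50)**2 = 9801/2500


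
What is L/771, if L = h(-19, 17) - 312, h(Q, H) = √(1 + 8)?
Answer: -103/257 ≈ -0.40078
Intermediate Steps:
h(Q, H) = 3 (h(Q, H) = √9 = 3)
L = -309 (L = 3 - 312 = -309)
L/771 = -309/771 = -309*1/771 = -103/257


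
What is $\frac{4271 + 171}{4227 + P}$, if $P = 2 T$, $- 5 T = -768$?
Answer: $\frac{22210}{22671} \approx 0.97967$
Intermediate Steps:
$T = \frac{768}{5}$ ($T = \left(- \frac{1}{5}\right) \left(-768\right) = \frac{768}{5} \approx 153.6$)
$P = \frac{1536}{5}$ ($P = 2 \cdot \frac{768}{5} = \frac{1536}{5} \approx 307.2$)
$\frac{4271 + 171}{4227 + P} = \frac{4271 + 171}{4227 + \frac{1536}{5}} = \frac{4442}{\frac{22671}{5}} = 4442 \cdot \frac{5}{22671} = \frac{22210}{22671}$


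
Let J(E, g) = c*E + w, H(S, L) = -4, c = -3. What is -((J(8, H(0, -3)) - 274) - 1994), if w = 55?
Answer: 2237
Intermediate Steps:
J(E, g) = 55 - 3*E (J(E, g) = -3*E + 55 = 55 - 3*E)
-((J(8, H(0, -3)) - 274) - 1994) = -(((55 - 3*8) - 274) - 1994) = -(((55 - 24) - 274) - 1994) = -((31 - 274) - 1994) = -(-243 - 1994) = -1*(-2237) = 2237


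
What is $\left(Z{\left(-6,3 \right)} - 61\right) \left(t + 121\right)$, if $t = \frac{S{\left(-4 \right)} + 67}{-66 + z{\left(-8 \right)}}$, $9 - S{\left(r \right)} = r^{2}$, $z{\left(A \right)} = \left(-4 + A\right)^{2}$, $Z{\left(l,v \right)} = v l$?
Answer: $- \frac{125057}{13} \approx -9619.8$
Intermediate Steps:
$Z{\left(l,v \right)} = l v$
$S{\left(r \right)} = 9 - r^{2}$
$t = \frac{10}{13}$ ($t = \frac{\left(9 - \left(-4\right)^{2}\right) + 67}{-66 + \left(-4 - 8\right)^{2}} = \frac{\left(9 - 16\right) + 67}{-66 + \left(-12\right)^{2}} = \frac{\left(9 - 16\right) + 67}{-66 + 144} = \frac{-7 + 67}{78} = 60 \cdot \frac{1}{78} = \frac{10}{13} \approx 0.76923$)
$\left(Z{\left(-6,3 \right)} - 61\right) \left(t + 121\right) = \left(\left(-6\right) 3 - 61\right) \left(\frac{10}{13} + 121\right) = \left(-18 - 61\right) \frac{1583}{13} = \left(-79\right) \frac{1583}{13} = - \frac{125057}{13}$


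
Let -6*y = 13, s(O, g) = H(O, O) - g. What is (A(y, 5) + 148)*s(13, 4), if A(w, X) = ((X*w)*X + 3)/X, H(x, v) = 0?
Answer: -8266/15 ≈ -551.07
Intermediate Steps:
s(O, g) = -g (s(O, g) = 0 - g = -g)
y = -13/6 (y = -⅙*13 = -13/6 ≈ -2.1667)
A(w, X) = (3 + w*X²)/X (A(w, X) = (w*X² + 3)/X = (3 + w*X²)/X)
(A(y, 5) + 148)*s(13, 4) = ((3/5 + 5*(-13/6)) + 148)*(-1*4) = ((3*(⅕) - 65/6) + 148)*(-4) = ((⅗ - 65/6) + 148)*(-4) = (-307/30 + 148)*(-4) = (4133/30)*(-4) = -8266/15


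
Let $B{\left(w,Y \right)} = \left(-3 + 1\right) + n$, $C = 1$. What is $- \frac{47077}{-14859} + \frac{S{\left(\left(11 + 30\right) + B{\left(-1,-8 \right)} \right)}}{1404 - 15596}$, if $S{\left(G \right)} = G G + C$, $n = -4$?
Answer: $\frac{324949825}{105439464} \approx 3.0819$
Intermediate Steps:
$B{\left(w,Y \right)} = -6$ ($B{\left(w,Y \right)} = \left(-3 + 1\right) - 4 = -2 - 4 = -6$)
$S{\left(G \right)} = 1 + G^{2}$ ($S{\left(G \right)} = G G + 1 = G^{2} + 1 = 1 + G^{2}$)
$- \frac{47077}{-14859} + \frac{S{\left(\left(11 + 30\right) + B{\left(-1,-8 \right)} \right)}}{1404 - 15596} = - \frac{47077}{-14859} + \frac{1 + \left(\left(11 + 30\right) - 6\right)^{2}}{1404 - 15596} = \left(-47077\right) \left(- \frac{1}{14859}\right) + \frac{1 + \left(41 - 6\right)^{2}}{-14192} = \frac{47077}{14859} + \left(1 + 35^{2}\right) \left(- \frac{1}{14192}\right) = \frac{47077}{14859} + \left(1 + 1225\right) \left(- \frac{1}{14192}\right) = \frac{47077}{14859} + 1226 \left(- \frac{1}{14192}\right) = \frac{47077}{14859} - \frac{613}{7096} = \frac{324949825}{105439464}$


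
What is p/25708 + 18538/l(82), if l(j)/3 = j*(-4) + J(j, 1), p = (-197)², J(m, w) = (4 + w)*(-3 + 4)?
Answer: -438968983/24911052 ≈ -17.621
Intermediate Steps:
J(m, w) = 4 + w (J(m, w) = (4 + w)*1 = 4 + w)
p = 38809
l(j) = 15 - 12*j (l(j) = 3*(j*(-4) + (4 + 1)) = 3*(-4*j + 5) = 3*(5 - 4*j) = 15 - 12*j)
p/25708 + 18538/l(82) = 38809/25708 + 18538/(15 - 12*82) = 38809*(1/25708) + 18538/(15 - 984) = 38809/25708 + 18538/(-969) = 38809/25708 + 18538*(-1/969) = 38809/25708 - 18538/969 = -438968983/24911052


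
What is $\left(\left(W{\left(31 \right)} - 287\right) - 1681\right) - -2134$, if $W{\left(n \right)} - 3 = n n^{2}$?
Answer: $29960$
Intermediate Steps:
$W{\left(n \right)} = 3 + n^{3}$ ($W{\left(n \right)} = 3 + n n^{2} = 3 + n^{3}$)
$\left(\left(W{\left(31 \right)} - 287\right) - 1681\right) - -2134 = \left(\left(\left(3 + 31^{3}\right) - 287\right) - 1681\right) - -2134 = \left(\left(\left(3 + 29791\right) - 287\right) - 1681\right) + 2134 = \left(\left(29794 - 287\right) - 1681\right) + 2134 = \left(29507 - 1681\right) + 2134 = 27826 + 2134 = 29960$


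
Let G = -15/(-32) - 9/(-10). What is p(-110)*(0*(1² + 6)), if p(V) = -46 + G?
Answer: 0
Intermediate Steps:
G = 219/160 (G = -15*(-1/32) - 9*(-⅒) = 15/32 + 9/10 = 219/160 ≈ 1.3687)
p(V) = -7141/160 (p(V) = -46 + 219/160 = -7141/160)
p(-110)*(0*(1² + 6)) = -0*(1² + 6) = -0*(1 + 6) = -0*7 = -7141/160*0 = 0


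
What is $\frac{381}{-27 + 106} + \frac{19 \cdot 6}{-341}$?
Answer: $\frac{120915}{26939} \approx 4.4885$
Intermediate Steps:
$\frac{381}{-27 + 106} + \frac{19 \cdot 6}{-341} = \frac{381}{79} + 114 \left(- \frac{1}{341}\right) = 381 \cdot \frac{1}{79} - \frac{114}{341} = \frac{381}{79} - \frac{114}{341} = \frac{120915}{26939}$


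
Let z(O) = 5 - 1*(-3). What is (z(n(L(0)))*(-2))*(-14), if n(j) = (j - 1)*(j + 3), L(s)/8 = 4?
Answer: 224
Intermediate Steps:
L(s) = 32 (L(s) = 8*4 = 32)
n(j) = (-1 + j)*(3 + j)
z(O) = 8 (z(O) = 5 + 3 = 8)
(z(n(L(0)))*(-2))*(-14) = (8*(-2))*(-14) = -16*(-14) = 224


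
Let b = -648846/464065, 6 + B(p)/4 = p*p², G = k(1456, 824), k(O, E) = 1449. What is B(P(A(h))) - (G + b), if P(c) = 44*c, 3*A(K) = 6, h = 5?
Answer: 1264306295821/464065 ≈ 2.7244e+6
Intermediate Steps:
A(K) = 2 (A(K) = (⅓)*6 = 2)
G = 1449
B(p) = -24 + 4*p³ (B(p) = -24 + 4*(p*p²) = -24 + 4*p³)
b = -648846/464065 (b = -648846*1/464065 = -648846/464065 ≈ -1.3982)
B(P(A(h))) - (G + b) = (-24 + 4*(44*2)³) - (1449 - 648846/464065) = (-24 + 4*88³) - 1*671781339/464065 = (-24 + 4*681472) - 671781339/464065 = (-24 + 2725888) - 671781339/464065 = 2725864 - 671781339/464065 = 1264306295821/464065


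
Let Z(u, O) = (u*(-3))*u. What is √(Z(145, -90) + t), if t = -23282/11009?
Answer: I*√7644825270613/11009 ≈ 251.15*I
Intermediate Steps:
t = -23282/11009 (t = -23282*1/11009 = -23282/11009 ≈ -2.1148)
Z(u, O) = -3*u² (Z(u, O) = (-3*u)*u = -3*u²)
√(Z(145, -90) + t) = √(-3*145² - 23282/11009) = √(-3*21025 - 23282/11009) = √(-63075 - 23282/11009) = √(-694415957/11009) = I*√7644825270613/11009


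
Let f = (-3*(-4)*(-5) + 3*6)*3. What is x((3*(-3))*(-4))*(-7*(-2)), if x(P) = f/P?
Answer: -49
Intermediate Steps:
f = -126 (f = (12*(-5) + 18)*3 = (-60 + 18)*3 = -42*3 = -126)
x(P) = -126/P
x((3*(-3))*(-4))*(-7*(-2)) = (-126/((3*(-3))*(-4)))*(-7*(-2)) = -126/((-9*(-4)))*14 = -126/36*14 = -126*1/36*14 = -7/2*14 = -49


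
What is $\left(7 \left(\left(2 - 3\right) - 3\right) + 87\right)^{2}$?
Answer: $3481$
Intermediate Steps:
$\left(7 \left(\left(2 - 3\right) - 3\right) + 87\right)^{2} = \left(7 \left(-1 - 3\right) + 87\right)^{2} = \left(7 \left(-4\right) + 87\right)^{2} = \left(-28 + 87\right)^{2} = 59^{2} = 3481$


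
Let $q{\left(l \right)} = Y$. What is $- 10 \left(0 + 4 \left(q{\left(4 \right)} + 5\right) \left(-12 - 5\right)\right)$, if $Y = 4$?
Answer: $6120$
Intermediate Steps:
$q{\left(l \right)} = 4$
$- 10 \left(0 + 4 \left(q{\left(4 \right)} + 5\right) \left(-12 - 5\right)\right) = - 10 \left(0 + 4 \left(4 + 5\right) \left(-12 - 5\right)\right) = - 10 \left(0 + 4 \cdot 9 \left(-17\right)\right) = - 10 \left(0 + 36 \left(-17\right)\right) = - 10 \left(0 - 612\right) = \left(-10\right) \left(-612\right) = 6120$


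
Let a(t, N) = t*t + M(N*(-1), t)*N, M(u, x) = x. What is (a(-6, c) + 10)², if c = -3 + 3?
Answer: 2116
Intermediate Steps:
c = 0
a(t, N) = t² + N*t (a(t, N) = t*t + t*N = t² + N*t)
(a(-6, c) + 10)² = (-6*(0 - 6) + 10)² = (-6*(-6) + 10)² = (36 + 10)² = 46² = 2116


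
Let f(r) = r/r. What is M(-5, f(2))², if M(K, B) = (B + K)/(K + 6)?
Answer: 16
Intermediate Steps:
f(r) = 1
M(K, B) = (B + K)/(6 + K)
M(-5, f(2))² = ((1 - 5)/(6 - 5))² = (-4/1)² = (1*(-4))² = (-4)² = 16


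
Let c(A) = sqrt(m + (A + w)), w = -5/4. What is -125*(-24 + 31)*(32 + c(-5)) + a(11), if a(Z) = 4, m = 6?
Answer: -27996 - 875*I/2 ≈ -27996.0 - 437.5*I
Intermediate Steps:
w = -5/4 (w = -5*1/4 = -5/4 ≈ -1.2500)
c(A) = sqrt(19/4 + A) (c(A) = sqrt(6 + (A - 5/4)) = sqrt(6 + (-5/4 + A)) = sqrt(19/4 + A))
-125*(-24 + 31)*(32 + c(-5)) + a(11) = -125*(-24 + 31)*(32 + sqrt(19 + 4*(-5))/2) + 4 = -875*(32 + sqrt(19 - 20)/2) + 4 = -875*(32 + sqrt(-1)/2) + 4 = -875*(32 + I/2) + 4 = -125*(224 + 7*I/2) + 4 = (-28000 - 875*I/2) + 4 = -27996 - 875*I/2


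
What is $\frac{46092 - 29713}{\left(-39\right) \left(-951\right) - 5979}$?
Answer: $\frac{16379}{31110} \approx 0.52649$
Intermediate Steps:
$\frac{46092 - 29713}{\left(-39\right) \left(-951\right) - 5979} = \frac{16379}{37089 - 5979} = \frac{16379}{31110}$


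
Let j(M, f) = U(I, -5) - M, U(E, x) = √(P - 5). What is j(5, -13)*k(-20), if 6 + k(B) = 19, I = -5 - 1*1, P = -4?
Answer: -65 + 39*I ≈ -65.0 + 39.0*I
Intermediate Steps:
I = -6 (I = -5 - 1 = -6)
U(E, x) = 3*I (U(E, x) = √(-4 - 5) = √(-9) = 3*I)
k(B) = 13 (k(B) = -6 + 19 = 13)
j(M, f) = -M + 3*I (j(M, f) = 3*I - M = -M + 3*I)
j(5, -13)*k(-20) = (-1*5 + 3*I)*13 = (-5 + 3*I)*13 = -65 + 39*I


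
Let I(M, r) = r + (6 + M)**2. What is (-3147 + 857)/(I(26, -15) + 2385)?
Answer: -1145/1697 ≈ -0.67472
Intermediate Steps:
(-3147 + 857)/(I(26, -15) + 2385) = (-3147 + 857)/((-15 + (6 + 26)**2) + 2385) = -2290/((-15 + 32**2) + 2385) = -2290/((-15 + 1024) + 2385) = -2290/(1009 + 2385) = -2290/3394 = -2290*1/3394 = -1145/1697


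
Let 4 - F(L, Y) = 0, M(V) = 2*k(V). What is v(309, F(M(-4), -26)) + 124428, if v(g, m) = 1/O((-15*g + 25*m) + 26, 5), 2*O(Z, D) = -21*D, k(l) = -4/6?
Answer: 13064938/105 ≈ 1.2443e+5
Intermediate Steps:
k(l) = -2/3 (k(l) = -4*1/6 = -2/3)
M(V) = -4/3 (M(V) = 2*(-2/3) = -4/3)
O(Z, D) = -21*D/2 (O(Z, D) = (-21*D)/2 = -21*D/2)
F(L, Y) = 4 (F(L, Y) = 4 - 1*0 = 4 + 0 = 4)
v(g, m) = -2/105 (v(g, m) = 1/(-21/2*5) = 1/(-105/2) = -2/105)
v(309, F(M(-4), -26)) + 124428 = -2/105 + 124428 = 13064938/105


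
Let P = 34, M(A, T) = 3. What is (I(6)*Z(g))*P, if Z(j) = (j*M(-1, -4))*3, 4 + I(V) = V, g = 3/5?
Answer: 1836/5 ≈ 367.20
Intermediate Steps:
g = ⅗ (g = 3*(⅕) = ⅗ ≈ 0.60000)
I(V) = -4 + V
Z(j) = 9*j (Z(j) = (j*3)*3 = (3*j)*3 = 9*j)
(I(6)*Z(g))*P = ((-4 + 6)*(9*(⅗)))*34 = (2*(27/5))*34 = (54/5)*34 = 1836/5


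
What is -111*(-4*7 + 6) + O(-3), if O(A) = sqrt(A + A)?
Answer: 2442 + I*sqrt(6) ≈ 2442.0 + 2.4495*I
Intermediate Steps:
O(A) = sqrt(2)*sqrt(A) (O(A) = sqrt(2*A) = sqrt(2)*sqrt(A))
-111*(-4*7 + 6) + O(-3) = -111*(-4*7 + 6) + sqrt(2)*sqrt(-3) = -111*(-28 + 6) + sqrt(2)*(I*sqrt(3)) = -111*(-22) + I*sqrt(6) = 2442 + I*sqrt(6)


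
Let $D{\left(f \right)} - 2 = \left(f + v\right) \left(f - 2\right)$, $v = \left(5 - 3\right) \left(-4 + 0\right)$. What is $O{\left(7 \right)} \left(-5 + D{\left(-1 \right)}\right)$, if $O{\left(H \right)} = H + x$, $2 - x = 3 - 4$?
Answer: $240$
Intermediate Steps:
$x = 3$ ($x = 2 - \left(3 - 4\right) = 2 - -1 = 2 + 1 = 3$)
$O{\left(H \right)} = 3 + H$ ($O{\left(H \right)} = H + 3 = 3 + H$)
$v = -8$ ($v = 2 \left(-4\right) = -8$)
$D{\left(f \right)} = 2 + \left(-8 + f\right) \left(-2 + f\right)$ ($D{\left(f \right)} = 2 + \left(f - 8\right) \left(f - 2\right) = 2 + \left(-8 + f\right) \left(-2 + f\right)$)
$O{\left(7 \right)} \left(-5 + D{\left(-1 \right)}\right) = \left(3 + 7\right) \left(-5 + \left(18 + \left(-1\right)^{2} - -10\right)\right) = 10 \left(-5 + \left(18 + 1 + 10\right)\right) = 10 \left(-5 + 29\right) = 10 \cdot 24 = 240$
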